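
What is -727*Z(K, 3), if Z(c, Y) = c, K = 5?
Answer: -3635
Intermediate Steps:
-727*Z(K, 3) = -727*5 = -3635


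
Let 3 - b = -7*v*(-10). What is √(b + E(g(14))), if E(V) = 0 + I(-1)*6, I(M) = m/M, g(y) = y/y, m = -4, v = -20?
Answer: √1427 ≈ 37.776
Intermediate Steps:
g(y) = 1
I(M) = -4/M
b = 1403 (b = 3 - (-7*(-20))*(-10) = 3 - 140*(-10) = 3 - 1*(-1400) = 3 + 1400 = 1403)
E(V) = 24 (E(V) = 0 - 4/(-1)*6 = 0 - 4*(-1)*6 = 0 + 4*6 = 0 + 24 = 24)
√(b + E(g(14))) = √(1403 + 24) = √1427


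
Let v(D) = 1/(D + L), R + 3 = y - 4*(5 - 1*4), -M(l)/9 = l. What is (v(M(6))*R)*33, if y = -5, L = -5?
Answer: 396/59 ≈ 6.7119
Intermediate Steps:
M(l) = -9*l
R = -12 (R = -3 + (-5 - 4*(5 - 1*4)) = -3 + (-5 - 4*(5 - 4)) = -3 + (-5 - 4*1) = -3 + (-5 - 4) = -3 - 9 = -12)
v(D) = 1/(-5 + D) (v(D) = 1/(D - 5) = 1/(-5 + D))
(v(M(6))*R)*33 = (-12/(-5 - 9*6))*33 = (-12/(-5 - 54))*33 = (-12/(-59))*33 = -1/59*(-12)*33 = (12/59)*33 = 396/59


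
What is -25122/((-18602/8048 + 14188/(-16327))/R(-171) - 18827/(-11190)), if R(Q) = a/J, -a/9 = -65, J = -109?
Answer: -72029975926321296/6523086583339 ≈ -11042.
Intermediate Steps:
a = 585 (a = -9*(-65) = 585)
R(Q) = -585/109 (R(Q) = 585/(-109) = 585*(-1/109) = -585/109)
-25122/((-18602/8048 + 14188/(-16327))/R(-171) - 18827/(-11190)) = -25122/((-18602/8048 + 14188/(-16327))/(-585/109) - 18827/(-11190)) = -25122/((-18602*1/8048 + 14188*(-1/16327))*(-109/585) - 18827*(-1/11190)) = -25122/((-9301/4024 - 14188/16327)*(-109/585) + 18827/11190) = -25122/(-208949939/65699848*(-109/585) + 18827/11190) = -25122/(22775543351/38434411080 + 18827/11190) = -25122/6523086583339/2867207066568 = -25122*2867207066568/6523086583339 = -72029975926321296/6523086583339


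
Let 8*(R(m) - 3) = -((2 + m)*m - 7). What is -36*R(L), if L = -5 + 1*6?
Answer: -126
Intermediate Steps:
L = 1 (L = -5 + 6 = 1)
R(m) = 31/8 - m*(2 + m)/8 (R(m) = 3 + (-((2 + m)*m - 7))/8 = 3 + (-(m*(2 + m) - 7))/8 = 3 + (-(-7 + m*(2 + m)))/8 = 3 + (7 - m*(2 + m))/8 = 3 + (7/8 - m*(2 + m)/8) = 31/8 - m*(2 + m)/8)
-36*R(L) = -36*(31/8 - ¼*1 - ⅛*1²) = -36*(31/8 - ¼ - ⅛*1) = -36*(31/8 - ¼ - ⅛) = -36*7/2 = -126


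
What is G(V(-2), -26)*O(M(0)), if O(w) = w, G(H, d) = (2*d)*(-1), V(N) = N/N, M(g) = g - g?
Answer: 0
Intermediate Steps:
M(g) = 0
V(N) = 1
G(H, d) = -2*d
G(V(-2), -26)*O(M(0)) = -2*(-26)*0 = 52*0 = 0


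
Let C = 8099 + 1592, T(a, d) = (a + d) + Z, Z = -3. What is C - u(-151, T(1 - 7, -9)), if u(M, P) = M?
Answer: 9842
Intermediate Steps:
T(a, d) = -3 + a + d (T(a, d) = (a + d) - 3 = -3 + a + d)
C = 9691
C - u(-151, T(1 - 7, -9)) = 9691 - 1*(-151) = 9691 + 151 = 9842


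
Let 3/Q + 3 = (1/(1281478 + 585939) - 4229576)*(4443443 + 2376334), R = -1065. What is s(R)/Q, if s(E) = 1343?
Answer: -24113656661806717051898/1867417 ≈ -1.2913e+16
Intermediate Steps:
Q = -1867417/17955068251531434886 (Q = 3/(-3 + (1/(1281478 + 585939) - 4229576)*(4443443 + 2376334)) = 3/(-3 + (1/1867417 - 4229576)*6819777) = 3/(-3 - 7898382125191/1867417*6819777) = 3/(-3 - 53865204754588702407/1867417) = 3/(-53865204754594304658/1867417) = 3*(-1867417/53865204754594304658) = -1867417/17955068251531434886 ≈ -1.0401e-13)
s(R)/Q = 1343/(-1867417/17955068251531434886) = 1343*(-17955068251531434886/1867417) = -24113656661806717051898/1867417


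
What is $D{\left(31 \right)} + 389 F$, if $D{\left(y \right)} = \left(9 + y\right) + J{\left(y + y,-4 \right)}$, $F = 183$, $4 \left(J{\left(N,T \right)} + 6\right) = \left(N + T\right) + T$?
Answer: $\frac{142469}{2} \approx 71235.0$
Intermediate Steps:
$J{\left(N,T \right)} = -6 + \frac{T}{2} + \frac{N}{4}$ ($J{\left(N,T \right)} = -6 + \frac{\left(N + T\right) + T}{4} = -6 + \frac{N + 2 T}{4} = -6 + \left(\frac{T}{2} + \frac{N}{4}\right) = -6 + \frac{T}{2} + \frac{N}{4}$)
$D{\left(y \right)} = 1 + \frac{3 y}{2}$ ($D{\left(y \right)} = \left(9 + y\right) + \left(-6 + \frac{1}{2} \left(-4\right) + \frac{y + y}{4}\right) = \left(9 + y\right) - \left(8 - \frac{y}{2}\right) = \left(9 + y\right) + \left(-8 + \frac{y}{2}\right) = 1 + \frac{3 y}{2}$)
$D{\left(31 \right)} + 389 F = \left(1 + \frac{3}{2} \cdot 31\right) + 389 \cdot 183 = \left(1 + \frac{93}{2}\right) + 71187 = \frac{95}{2} + 71187 = \frac{142469}{2}$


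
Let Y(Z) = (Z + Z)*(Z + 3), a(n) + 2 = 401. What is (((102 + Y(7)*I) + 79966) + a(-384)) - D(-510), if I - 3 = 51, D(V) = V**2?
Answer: -172073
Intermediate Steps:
a(n) = 399 (a(n) = -2 + 401 = 399)
Y(Z) = 2*Z*(3 + Z) (Y(Z) = (2*Z)*(3 + Z) = 2*Z*(3 + Z))
I = 54 (I = 3 + 51 = 54)
(((102 + Y(7)*I) + 79966) + a(-384)) - D(-510) = (((102 + (2*7*(3 + 7))*54) + 79966) + 399) - 1*(-510)**2 = (((102 + (2*7*10)*54) + 79966) + 399) - 1*260100 = (((102 + 140*54) + 79966) + 399) - 260100 = (((102 + 7560) + 79966) + 399) - 260100 = ((7662 + 79966) + 399) - 260100 = (87628 + 399) - 260100 = 88027 - 260100 = -172073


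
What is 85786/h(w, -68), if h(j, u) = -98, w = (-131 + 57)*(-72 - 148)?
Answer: -42893/49 ≈ -875.37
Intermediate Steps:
w = 16280 (w = -74*(-220) = 16280)
85786/h(w, -68) = 85786/(-98) = 85786*(-1/98) = -42893/49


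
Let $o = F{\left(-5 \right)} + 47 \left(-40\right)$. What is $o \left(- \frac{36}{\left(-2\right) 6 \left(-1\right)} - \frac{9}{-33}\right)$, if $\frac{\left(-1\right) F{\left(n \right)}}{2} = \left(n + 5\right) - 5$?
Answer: $5100$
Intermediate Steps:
$F{\left(n \right)} = - 2 n$ ($F{\left(n \right)} = - 2 \left(\left(n + 5\right) - 5\right) = - 2 \left(\left(5 + n\right) - 5\right) = - 2 n$)
$o = -1870$ ($o = \left(-2\right) \left(-5\right) + 47 \left(-40\right) = 10 - 1880 = -1870$)
$o \left(- \frac{36}{\left(-2\right) 6 \left(-1\right)} - \frac{9}{-33}\right) = - 1870 \left(- \frac{36}{\left(-2\right) 6 \left(-1\right)} - \frac{9}{-33}\right) = - 1870 \left(- \frac{36}{\left(-12\right) \left(-1\right)} - - \frac{3}{11}\right) = - 1870 \left(- \frac{36}{12} + \frac{3}{11}\right) = - 1870 \left(\left(-36\right) \frac{1}{12} + \frac{3}{11}\right) = - 1870 \left(-3 + \frac{3}{11}\right) = \left(-1870\right) \left(- \frac{30}{11}\right) = 5100$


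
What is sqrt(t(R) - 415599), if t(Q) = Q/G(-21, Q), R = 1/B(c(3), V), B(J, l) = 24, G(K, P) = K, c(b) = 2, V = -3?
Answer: I*sqrt(2932466558)/84 ≈ 644.67*I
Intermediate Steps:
R = 1/24 ≈ 0.041667
t(Q) = -Q/21 (t(Q) = Q/(-21) = Q*(-1/21) = -Q/21)
sqrt(t(R) - 415599) = sqrt(-1/21*1/24 - 415599) = sqrt(-1/504 - 415599) = sqrt(-209461897/504) = I*sqrt(2932466558)/84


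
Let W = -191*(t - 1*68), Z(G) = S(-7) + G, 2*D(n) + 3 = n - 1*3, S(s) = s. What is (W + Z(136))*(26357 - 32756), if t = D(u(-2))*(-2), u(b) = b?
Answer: -74158011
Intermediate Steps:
D(n) = -3 + n/2 (D(n) = -3/2 + (n - 1*3)/2 = -3/2 + (n - 3)/2 = -3/2 + (-3 + n)/2 = -3/2 + (-3/2 + n/2) = -3 + n/2)
t = 8 (t = (-3 + (½)*(-2))*(-2) = (-3 - 1)*(-2) = -4*(-2) = 8)
Z(G) = -7 + G
W = 11460 (W = -191*(8 - 1*68) = -191*(8 - 68) = -191*(-60) = 11460)
(W + Z(136))*(26357 - 32756) = (11460 + (-7 + 136))*(26357 - 32756) = (11460 + 129)*(-6399) = 11589*(-6399) = -74158011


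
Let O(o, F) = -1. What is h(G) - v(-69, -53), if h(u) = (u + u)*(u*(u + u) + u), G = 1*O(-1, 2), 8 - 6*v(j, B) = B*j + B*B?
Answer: 3223/3 ≈ 1074.3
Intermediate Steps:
v(j, B) = 4/3 - B**2/6 - B*j/6 (v(j, B) = 4/3 - (B*j + B*B)/6 = 4/3 - (B*j + B**2)/6 = 4/3 - (B**2 + B*j)/6 = 4/3 + (-B**2/6 - B*j/6) = 4/3 - B**2/6 - B*j/6)
G = -1 (G = 1*(-1) = -1)
h(u) = 2*u*(u + 2*u**2) (h(u) = (2*u)*(u*(2*u) + u) = (2*u)*(2*u**2 + u) = (2*u)*(u + 2*u**2) = 2*u*(u + 2*u**2))
h(G) - v(-69, -53) = (-1)**2*(2 + 4*(-1)) - (4/3 - 1/6*(-53)**2 - 1/6*(-53)*(-69)) = 1*(2 - 4) - (4/3 - 1/6*2809 - 1219/2) = 1*(-2) - (4/3 - 2809/6 - 1219/2) = -2 - 1*(-3229/3) = -2 + 3229/3 = 3223/3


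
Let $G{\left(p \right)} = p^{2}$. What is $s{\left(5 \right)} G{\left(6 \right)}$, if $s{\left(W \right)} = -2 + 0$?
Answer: $-72$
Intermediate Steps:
$s{\left(W \right)} = -2$
$s{\left(5 \right)} G{\left(6 \right)} = - 2 \cdot 6^{2} = \left(-2\right) 36 = -72$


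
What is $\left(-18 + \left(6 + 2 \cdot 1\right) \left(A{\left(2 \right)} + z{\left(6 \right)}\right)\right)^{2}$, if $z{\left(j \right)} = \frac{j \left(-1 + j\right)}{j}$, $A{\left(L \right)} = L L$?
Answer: $2916$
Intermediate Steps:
$A{\left(L \right)} = L^{2}$
$z{\left(j \right)} = -1 + j$
$\left(-18 + \left(6 + 2 \cdot 1\right) \left(A{\left(2 \right)} + z{\left(6 \right)}\right)\right)^{2} = \left(-18 + \left(6 + 2 \cdot 1\right) \left(2^{2} + \left(-1 + 6\right)\right)\right)^{2} = \left(-18 + \left(6 + 2\right) \left(4 + 5\right)\right)^{2} = \left(-18 + 8 \cdot 9\right)^{2} = \left(-18 + 72\right)^{2} = 54^{2} = 2916$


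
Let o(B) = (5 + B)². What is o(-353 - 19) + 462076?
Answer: 596765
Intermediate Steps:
o(-353 - 19) + 462076 = (5 + (-353 - 19))² + 462076 = (5 - 372)² + 462076 = (-367)² + 462076 = 134689 + 462076 = 596765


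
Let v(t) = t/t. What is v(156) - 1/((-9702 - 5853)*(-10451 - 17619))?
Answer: 436628849/436628850 ≈ 1.0000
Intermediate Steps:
v(t) = 1
v(156) - 1/((-9702 - 5853)*(-10451 - 17619)) = 1 - 1/((-9702 - 5853)*(-10451 - 17619)) = 1 - 1/((-15555*(-28070))) = 1 - 1/436628850 = 436628849/436628850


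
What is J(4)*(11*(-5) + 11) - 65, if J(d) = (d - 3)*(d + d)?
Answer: -417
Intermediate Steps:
J(d) = 2*d*(-3 + d) (J(d) = (-3 + d)*(2*d) = 2*d*(-3 + d))
J(4)*(11*(-5) + 11) - 65 = (2*4*(-3 + 4))*(11*(-5) + 11) - 65 = (2*4*1)*(-55 + 11) - 65 = 8*(-44) - 65 = -352 - 65 = -417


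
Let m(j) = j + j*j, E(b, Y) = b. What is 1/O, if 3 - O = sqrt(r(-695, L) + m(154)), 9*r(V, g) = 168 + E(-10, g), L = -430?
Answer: -27/214907 - 6*sqrt(53747)/214907 ≈ -0.0065982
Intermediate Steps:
m(j) = j + j**2
r(V, g) = 158/9 (r(V, g) = (168 - 10)/9 = (1/9)*158 = 158/9)
O = 3 - 2*sqrt(53747)/3 (O = 3 - sqrt(158/9 + 154*(1 + 154)) = 3 - sqrt(158/9 + 154*155) = 3 - sqrt(158/9 + 23870) = 3 - sqrt(214988/9) = 3 - 2*sqrt(53747)/3 ≈ -151.56)
1/O = 1/(3 - 2*sqrt(53747)/3)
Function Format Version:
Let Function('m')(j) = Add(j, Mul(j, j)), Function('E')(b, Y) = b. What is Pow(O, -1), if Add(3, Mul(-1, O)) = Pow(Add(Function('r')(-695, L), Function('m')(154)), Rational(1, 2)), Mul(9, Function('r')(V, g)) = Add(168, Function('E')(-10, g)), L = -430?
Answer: Add(Rational(-27, 214907), Mul(Rational(-6, 214907), Pow(53747, Rational(1, 2)))) ≈ -0.0065982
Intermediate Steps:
Function('m')(j) = Add(j, Pow(j, 2))
Function('r')(V, g) = Rational(158, 9) (Function('r')(V, g) = Mul(Rational(1, 9), Add(168, -10)) = Mul(Rational(1, 9), 158) = Rational(158, 9))
O = Add(3, Mul(Rational(-2, 3), Pow(53747, Rational(1, 2)))) (O = Add(3, Mul(-1, Pow(Add(Rational(158, 9), Mul(154, Add(1, 154))), Rational(1, 2)))) = Add(3, Mul(-1, Pow(Add(Rational(158, 9), Mul(154, 155)), Rational(1, 2)))) = Add(3, Mul(-1, Pow(Add(Rational(158, 9), 23870), Rational(1, 2)))) = Add(3, Mul(-1, Pow(Rational(214988, 9), Rational(1, 2)))) = Add(3, Mul(-1, Mul(Rational(2, 3), Pow(53747, Rational(1, 2))))) = Add(3, Mul(Rational(-2, 3), Pow(53747, Rational(1, 2)))) ≈ -151.56)
Pow(O, -1) = Pow(Add(3, Mul(Rational(-2, 3), Pow(53747, Rational(1, 2)))), -1)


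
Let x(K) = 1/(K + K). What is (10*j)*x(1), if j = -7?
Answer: -35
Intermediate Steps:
x(K) = 1/(2*K)
(10*j)*x(1) = (10*(-7))*((½)/1) = -35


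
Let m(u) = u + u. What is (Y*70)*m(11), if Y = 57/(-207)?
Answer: -29260/69 ≈ -424.06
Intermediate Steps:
m(u) = 2*u
Y = -19/69 (Y = 57*(-1/207) = -19/69 ≈ -0.27536)
(Y*70)*m(11) = (-19/69*70)*(2*11) = -1330/69*22 = -29260/69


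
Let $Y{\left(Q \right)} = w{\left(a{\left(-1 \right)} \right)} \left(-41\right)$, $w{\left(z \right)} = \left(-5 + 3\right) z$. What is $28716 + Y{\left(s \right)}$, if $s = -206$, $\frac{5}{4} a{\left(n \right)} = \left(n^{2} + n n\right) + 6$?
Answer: $\frac{146204}{5} \approx 29241.0$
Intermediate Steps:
$a{\left(n \right)} = \frac{24}{5} + \frac{8 n^{2}}{5}$ ($a{\left(n \right)} = \frac{4 \left(\left(n^{2} + n n\right) + 6\right)}{5} = \frac{4 \left(\left(n^{2} + n^{2}\right) + 6\right)}{5} = \frac{4 \left(2 n^{2} + 6\right)}{5} = \frac{4 \left(6 + 2 n^{2}\right)}{5} = \frac{24}{5} + \frac{8 n^{2}}{5}$)
$w{\left(z \right)} = - 2 z$
$Y{\left(Q \right)} = \frac{2624}{5}$ ($Y{\left(Q \right)} = - 2 \left(\frac{24}{5} + \frac{8 \left(-1\right)^{2}}{5}\right) \left(-41\right) = - 2 \left(\frac{24}{5} + \frac{8}{5} \cdot 1\right) \left(-41\right) = - 2 \left(\frac{24}{5} + \frac{8}{5}\right) \left(-41\right) = \left(-2\right) \frac{32}{5} \left(-41\right) = \left(- \frac{64}{5}\right) \left(-41\right) = \frac{2624}{5}$)
$28716 + Y{\left(s \right)} = 28716 + \frac{2624}{5} = \frac{146204}{5}$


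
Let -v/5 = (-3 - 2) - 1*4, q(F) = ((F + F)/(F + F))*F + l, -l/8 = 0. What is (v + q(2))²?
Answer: 2209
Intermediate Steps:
l = 0 (l = -8*0 = 0)
q(F) = F (q(F) = ((F + F)/(F + F))*F + 0 = ((2*F)/((2*F)))*F + 0 = ((2*F)*(1/(2*F)))*F + 0 = 1*F + 0 = F + 0 = F)
v = 45 (v = -5*((-3 - 2) - 1*4) = -5*(-5 - 4) = -5*(-9) = 45)
(v + q(2))² = (45 + 2)² = 47² = 2209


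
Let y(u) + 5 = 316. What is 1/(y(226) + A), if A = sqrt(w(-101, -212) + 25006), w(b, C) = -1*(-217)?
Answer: 311/71498 - sqrt(25223)/71498 ≈ 0.0021285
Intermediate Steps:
w(b, C) = 217
y(u) = 311 (y(u) = -5 + 316 = 311)
A = sqrt(25223) (A = sqrt(217 + 25006) = sqrt(25223) ≈ 158.82)
1/(y(226) + A) = 1/(311 + sqrt(25223))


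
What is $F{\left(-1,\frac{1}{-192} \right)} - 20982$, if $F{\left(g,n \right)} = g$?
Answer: $-20983$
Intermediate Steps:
$F{\left(-1,\frac{1}{-192} \right)} - 20982 = -1 - 20982 = -20983$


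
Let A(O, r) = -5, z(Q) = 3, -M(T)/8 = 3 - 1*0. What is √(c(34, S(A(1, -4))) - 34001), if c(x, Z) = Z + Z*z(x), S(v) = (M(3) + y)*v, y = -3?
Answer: I*√33461 ≈ 182.92*I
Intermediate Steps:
M(T) = -24 (M(T) = -8*(3 - 1*0) = -8*(3 + 0) = -8*3 = -24)
S(v) = -27*v (S(v) = (-24 - 3)*v = -27*v)
c(x, Z) = 4*Z (c(x, Z) = Z + Z*3 = Z + 3*Z = 4*Z)
√(c(34, S(A(1, -4))) - 34001) = √(4*(-27*(-5)) - 34001) = √(4*135 - 34001) = √(540 - 34001) = √(-33461) = I*√33461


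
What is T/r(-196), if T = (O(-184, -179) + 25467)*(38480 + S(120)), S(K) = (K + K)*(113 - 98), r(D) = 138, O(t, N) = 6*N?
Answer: 171076240/23 ≈ 7.4381e+6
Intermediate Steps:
S(K) = 30*K (S(K) = (2*K)*15 = 30*K)
T = 1026457440 (T = (6*(-179) + 25467)*(38480 + 30*120) = (-1074 + 25467)*(38480 + 3600) = 24393*42080 = 1026457440)
T/r(-196) = 1026457440/138 = 1026457440*(1/138) = 171076240/23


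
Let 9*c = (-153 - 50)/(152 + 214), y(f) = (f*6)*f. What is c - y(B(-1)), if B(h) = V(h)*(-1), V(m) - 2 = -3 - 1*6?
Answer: -968639/3294 ≈ -294.06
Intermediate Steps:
V(m) = -7 (V(m) = 2 + (-3 - 1*6) = 2 + (-3 - 6) = 2 - 9 = -7)
B(h) = 7 (B(h) = -7*(-1) = 7)
y(f) = 6*f² (y(f) = (6*f)*f = 6*f²)
c = -203/3294 (c = ((-153 - 50)/(152 + 214))/9 = (-203/366)/9 = (-203*1/366)/9 = (⅑)*(-203/366) = -203/3294 ≈ -0.061627)
c - y(B(-1)) = -203/3294 - 6*7² = -203/3294 - 6*49 = -203/3294 - 1*294 = -203/3294 - 294 = -968639/3294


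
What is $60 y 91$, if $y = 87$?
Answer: $475020$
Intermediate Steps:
$60 y 91 = 60 \cdot 87 \cdot 91 = 5220 \cdot 91 = 475020$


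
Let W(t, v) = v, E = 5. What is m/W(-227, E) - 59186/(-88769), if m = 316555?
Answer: 5620113345/88769 ≈ 63312.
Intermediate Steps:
m/W(-227, E) - 59186/(-88769) = 316555/5 - 59186/(-88769) = 316555*(⅕) - 59186*(-1/88769) = 63311 + 59186/88769 = 5620113345/88769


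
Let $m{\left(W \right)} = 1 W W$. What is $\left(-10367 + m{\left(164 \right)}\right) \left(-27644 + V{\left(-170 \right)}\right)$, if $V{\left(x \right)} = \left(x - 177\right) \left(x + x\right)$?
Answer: $1493163744$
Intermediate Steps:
$V{\left(x \right)} = 2 x \left(-177 + x\right)$ ($V{\left(x \right)} = \left(-177 + x\right) 2 x = 2 x \left(-177 + x\right)$)
$m{\left(W \right)} = W^{2}$ ($m{\left(W \right)} = 1 W^{2} = W^{2}$)
$\left(-10367 + m{\left(164 \right)}\right) \left(-27644 + V{\left(-170 \right)}\right) = \left(-10367 + 164^{2}\right) \left(-27644 + 2 \left(-170\right) \left(-177 - 170\right)\right) = \left(-10367 + 26896\right) \left(-27644 + 2 \left(-170\right) \left(-347\right)\right) = 16529 \left(-27644 + 117980\right) = 16529 \cdot 90336 = 1493163744$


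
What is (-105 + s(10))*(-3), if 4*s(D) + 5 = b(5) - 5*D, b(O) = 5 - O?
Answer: 1425/4 ≈ 356.25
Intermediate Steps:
s(D) = -5/4 - 5*D/4 (s(D) = -5/4 + ((5 - 1*5) - 5*D)/4 = -5/4 + ((5 - 5) - 5*D)/4 = -5/4 + (0 - 5*D)/4 = -5/4 + (-5*D)/4 = -5/4 - 5*D/4)
(-105 + s(10))*(-3) = (-105 + (-5/4 - 5/4*10))*(-3) = (-105 + (-5/4 - 25/2))*(-3) = (-105 - 55/4)*(-3) = -475/4*(-3) = 1425/4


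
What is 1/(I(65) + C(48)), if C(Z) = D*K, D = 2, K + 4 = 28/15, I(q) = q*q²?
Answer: 15/4119311 ≈ 3.6414e-6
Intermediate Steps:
I(q) = q³
K = -32/15 (K = -4 + 28/15 = -32/15 ≈ -2.1333)
C(Z) = -64/15 (C(Z) = 2*(-32/15) = -64/15)
1/(I(65) + C(48)) = 1/(65³ - 64/15) = 1/(274625 - 64/15) = 1/(4119311/15) = 15/4119311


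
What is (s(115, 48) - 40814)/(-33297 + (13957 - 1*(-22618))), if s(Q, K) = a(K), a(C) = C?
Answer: -1853/149 ≈ -12.436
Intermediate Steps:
s(Q, K) = K
(s(115, 48) - 40814)/(-33297 + (13957 - 1*(-22618))) = (48 - 40814)/(-33297 + (13957 - 1*(-22618))) = -40766/(-33297 + (13957 + 22618)) = -40766/(-33297 + 36575) = -40766/3278 = -40766*1/3278 = -1853/149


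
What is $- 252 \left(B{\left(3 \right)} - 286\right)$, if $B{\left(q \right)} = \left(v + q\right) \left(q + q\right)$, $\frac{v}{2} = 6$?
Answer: $49392$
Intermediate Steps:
$v = 12$ ($v = 2 \cdot 6 = 12$)
$B{\left(q \right)} = 2 q \left(12 + q\right)$ ($B{\left(q \right)} = \left(12 + q\right) \left(q + q\right) = \left(12 + q\right) 2 q = 2 q \left(12 + q\right)$)
$- 252 \left(B{\left(3 \right)} - 286\right) = - 252 \left(2 \cdot 3 \left(12 + 3\right) - 286\right) = - 252 \left(2 \cdot 3 \cdot 15 - 286\right) = - 252 \left(90 - 286\right) = \left(-252\right) \left(-196\right) = 49392$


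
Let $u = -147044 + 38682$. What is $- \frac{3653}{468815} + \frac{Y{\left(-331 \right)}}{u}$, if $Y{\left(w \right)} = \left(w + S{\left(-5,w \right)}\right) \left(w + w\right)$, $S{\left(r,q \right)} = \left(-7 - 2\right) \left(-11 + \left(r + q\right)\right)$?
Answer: $\frac{433058396687}{25400865515} \approx 17.049$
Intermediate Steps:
$u = -108362$
$S{\left(r,q \right)} = 99 - 9 q - 9 r$ ($S{\left(r,q \right)} = - 9 \left(-11 + \left(q + r\right)\right) = - 9 \left(-11 + q + r\right) = 99 - 9 q - 9 r$)
$Y{\left(w \right)} = 2 w \left(144 - 8 w\right)$ ($Y{\left(w \right)} = \left(w - \left(-144 + 9 w\right)\right) \left(w + w\right) = \left(w + \left(99 - 9 w + 45\right)\right) 2 w = \left(w - \left(-144 + 9 w\right)\right) 2 w = \left(144 - 8 w\right) 2 w = 2 w \left(144 - 8 w\right)$)
$- \frac{3653}{468815} + \frac{Y{\left(-331 \right)}}{u} = - \frac{3653}{468815} + \frac{16 \left(-331\right) \left(18 - -331\right)}{-108362} = \left(-3653\right) \frac{1}{468815} + 16 \left(-331\right) \left(18 + 331\right) \left(- \frac{1}{108362}\right) = - \frac{3653}{468815} + 16 \left(-331\right) 349 \left(- \frac{1}{108362}\right) = - \frac{3653}{468815} - - \frac{924152}{54181} = - \frac{3653}{468815} + \frac{924152}{54181} = \frac{433058396687}{25400865515}$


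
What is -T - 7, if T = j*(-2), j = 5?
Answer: 3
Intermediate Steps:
T = -10 (T = 5*(-2) = -10)
-T - 7 = -1*(-10) - 7 = 10 - 7 = 3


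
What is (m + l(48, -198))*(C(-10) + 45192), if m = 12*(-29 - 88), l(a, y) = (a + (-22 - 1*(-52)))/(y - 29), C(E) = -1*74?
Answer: -14382986748/227 ≈ -6.3361e+7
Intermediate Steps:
C(E) = -74
l(a, y) = (30 + a)/(-29 + y) (l(a, y) = (a + (-22 + 52))/(-29 + y) = (a + 30)/(-29 + y) = (30 + a)/(-29 + y))
m = -1404 (m = 12*(-117) = -1404)
(m + l(48, -198))*(C(-10) + 45192) = (-1404 + (30 + 48)/(-29 - 198))*(-74 + 45192) = (-1404 + 78/(-227))*45118 = (-1404 - 1/227*78)*45118 = (-1404 - 78/227)*45118 = -318786/227*45118 = -14382986748/227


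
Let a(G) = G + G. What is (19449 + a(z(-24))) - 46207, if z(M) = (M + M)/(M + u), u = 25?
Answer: -26854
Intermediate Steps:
z(M) = 2*M/(25 + M) (z(M) = (M + M)/(M + 25) = (2*M)/(25 + M) = 2*M/(25 + M))
a(G) = 2*G
(19449 + a(z(-24))) - 46207 = (19449 + 2*(2*(-24)/(25 - 24))) - 46207 = (19449 + 2*(2*(-24)/1)) - 46207 = (19449 + 2*(2*(-24)*1)) - 46207 = (19449 + 2*(-48)) - 46207 = (19449 - 96) - 46207 = 19353 - 46207 = -26854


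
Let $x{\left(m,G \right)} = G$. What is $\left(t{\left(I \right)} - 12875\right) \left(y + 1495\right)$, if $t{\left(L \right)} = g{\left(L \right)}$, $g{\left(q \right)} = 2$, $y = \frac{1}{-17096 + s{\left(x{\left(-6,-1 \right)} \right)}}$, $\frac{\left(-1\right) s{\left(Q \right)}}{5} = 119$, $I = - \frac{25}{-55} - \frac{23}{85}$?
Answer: $- \frac{113488556804}{5897} \approx -1.9245 \cdot 10^{7}$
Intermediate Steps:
$I = \frac{172}{935}$ ($I = \left(-25\right) \left(- \frac{1}{55}\right) - \frac{23}{85} = \frac{5}{11} - \frac{23}{85} = \frac{172}{935} \approx 0.18396$)
$s{\left(Q \right)} = -595$ ($s{\left(Q \right)} = \left(-5\right) 119 = -595$)
$y = - \frac{1}{17691}$ ($y = \frac{1}{-17096 - 595} = \frac{1}{-17691} = - \frac{1}{17691} \approx -5.6526 \cdot 10^{-5}$)
$t{\left(L \right)} = 2$
$\left(t{\left(I \right)} - 12875\right) \left(y + 1495\right) = \left(2 - 12875\right) \left(- \frac{1}{17691} + 1495\right) = \left(-12873\right) \frac{26448044}{17691} = - \frac{113488556804}{5897}$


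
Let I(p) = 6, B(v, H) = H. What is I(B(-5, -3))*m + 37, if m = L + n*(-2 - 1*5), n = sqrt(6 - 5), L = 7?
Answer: 37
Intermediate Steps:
n = 1 (n = sqrt(1) = 1)
m = 0 (m = 7 + 1*(-2 - 1*5) = 7 + 1*(-2 - 5) = 7 + 1*(-7) = 7 - 7 = 0)
I(B(-5, -3))*m + 37 = 6*0 + 37 = 0 + 37 = 37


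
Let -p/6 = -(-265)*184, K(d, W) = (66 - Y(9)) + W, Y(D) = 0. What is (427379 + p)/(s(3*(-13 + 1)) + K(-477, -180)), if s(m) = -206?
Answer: -134819/320 ≈ -421.31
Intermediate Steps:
K(d, W) = 66 + W (K(d, W) = (66 - 1*0) + W = (66 + 0) + W = 66 + W)
p = -292560 (p = -(-6)*(-265*184) = -(-6)*(-48760) = -6*48760 = -292560)
(427379 + p)/(s(3*(-13 + 1)) + K(-477, -180)) = (427379 - 292560)/(-206 + (66 - 180)) = 134819/(-206 - 114) = 134819/(-320) = 134819*(-1/320) = -134819/320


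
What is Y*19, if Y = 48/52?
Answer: 228/13 ≈ 17.538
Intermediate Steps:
Y = 12/13 (Y = 48*(1/52) = 12/13 ≈ 0.92308)
Y*19 = (12/13)*19 = 228/13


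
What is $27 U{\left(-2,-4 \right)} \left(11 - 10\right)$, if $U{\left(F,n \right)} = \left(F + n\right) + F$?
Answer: $-216$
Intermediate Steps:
$U{\left(F,n \right)} = n + 2 F$
$27 U{\left(-2,-4 \right)} \left(11 - 10\right) = 27 \left(-4 + 2 \left(-2\right)\right) \left(11 - 10\right) = 27 \left(-4 - 4\right) 1 = 27 \left(\left(-8\right) 1\right) = 27 \left(-8\right) = -216$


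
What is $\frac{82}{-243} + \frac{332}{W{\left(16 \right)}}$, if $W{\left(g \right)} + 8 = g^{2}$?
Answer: $\frac{15085}{15066} \approx 1.0013$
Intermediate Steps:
$W{\left(g \right)} = -8 + g^{2}$
$\frac{82}{-243} + \frac{332}{W{\left(16 \right)}} = \frac{82}{-243} + \frac{332}{-8 + 16^{2}} = 82 \left(- \frac{1}{243}\right) + \frac{332}{-8 + 256} = - \frac{82}{243} + \frac{332}{248} = - \frac{82}{243} + 332 \cdot \frac{1}{248} = - \frac{82}{243} + \frac{83}{62} = \frac{15085}{15066}$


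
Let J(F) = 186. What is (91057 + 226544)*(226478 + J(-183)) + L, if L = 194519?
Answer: 71988907583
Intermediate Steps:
(91057 + 226544)*(226478 + J(-183)) + L = (91057 + 226544)*(226478 + 186) + 194519 = 317601*226664 + 194519 = 71988713064 + 194519 = 71988907583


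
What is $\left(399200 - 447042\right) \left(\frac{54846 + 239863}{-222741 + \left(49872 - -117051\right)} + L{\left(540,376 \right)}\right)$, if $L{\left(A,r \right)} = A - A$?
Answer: $\frac{7049733989}{27909} \approx 2.526 \cdot 10^{5}$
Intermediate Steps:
$L{\left(A,r \right)} = 0$
$\left(399200 - 447042\right) \left(\frac{54846 + 239863}{-222741 + \left(49872 - -117051\right)} + L{\left(540,376 \right)}\right) = \left(399200 - 447042\right) \left(\frac{54846 + 239863}{-222741 + \left(49872 - -117051\right)} + 0\right) = - 47842 \left(\frac{294709}{-222741 + \left(49872 + 117051\right)} + 0\right) = - 47842 \left(\frac{294709}{-222741 + 166923} + 0\right) = - 47842 \left(\frac{294709}{-55818} + 0\right) = - 47842 \left(294709 \left(- \frac{1}{55818}\right) + 0\right) = - 47842 \left(- \frac{294709}{55818} + 0\right) = \left(-47842\right) \left(- \frac{294709}{55818}\right) = \frac{7049733989}{27909}$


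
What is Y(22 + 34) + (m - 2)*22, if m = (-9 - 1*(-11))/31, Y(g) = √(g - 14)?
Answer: -1320/31 + √42 ≈ -36.100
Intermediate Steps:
Y(g) = √(-14 + g)
m = 2/31 (m = (-9 + 11)*(1/31) = 2*(1/31) = 2/31 ≈ 0.064516)
Y(22 + 34) + (m - 2)*22 = √(-14 + (22 + 34)) + (2/31 - 2)*22 = √(-14 + 56) - 60/31*22 = √42 - 1320/31 = -1320/31 + √42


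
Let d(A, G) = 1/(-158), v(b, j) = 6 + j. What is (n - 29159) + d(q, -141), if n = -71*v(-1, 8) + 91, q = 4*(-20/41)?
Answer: -4749797/158 ≈ -30062.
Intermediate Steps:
q = -80/41 (q = 4*(-20*1/41) = 4*(-20/41) = -80/41 ≈ -1.9512)
d(A, G) = -1/158
n = -903 (n = -71*(6 + 8) + 91 = -71*14 + 91 = -994 + 91 = -903)
(n - 29159) + d(q, -141) = (-903 - 29159) - 1/158 = -30062 - 1/158 = -4749797/158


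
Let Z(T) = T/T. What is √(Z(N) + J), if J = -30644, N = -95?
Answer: I*√30643 ≈ 175.05*I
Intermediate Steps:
Z(T) = 1
√(Z(N) + J) = √(1 - 30644) = √(-30643) = I*√30643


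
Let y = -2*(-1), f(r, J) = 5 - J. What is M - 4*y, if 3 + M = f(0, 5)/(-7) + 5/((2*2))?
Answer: -39/4 ≈ -9.7500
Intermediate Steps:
y = 2
M = -7/4 (M = -3 + ((5 - 1*5)/(-7) + 5/((2*2))) = -3 + ((5 - 5)*(-1/7) + 5/4) = -3 + (0*(-1/7) + 5*(1/4)) = -3 + (0 + 5/4) = -3 + 5/4 = -7/4 ≈ -1.7500)
M - 4*y = -7/4 - 4*2 = -7/4 - 8 = -39/4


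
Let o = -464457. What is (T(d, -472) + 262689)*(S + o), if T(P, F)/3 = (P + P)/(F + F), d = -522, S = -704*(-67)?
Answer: -25869993045843/236 ≈ -1.0962e+11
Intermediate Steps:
S = 47168
T(P, F) = 3*P/F (T(P, F) = 3*((P + P)/(F + F)) = 3*((2*P)/((2*F))) = 3*((2*P)*(1/(2*F))) = 3*(P/F) = 3*P/F)
(T(d, -472) + 262689)*(S + o) = (3*(-522)/(-472) + 262689)*(47168 - 464457) = (3*(-522)*(-1/472) + 262689)*(-417289) = (783/236 + 262689)*(-417289) = (61995387/236)*(-417289) = -25869993045843/236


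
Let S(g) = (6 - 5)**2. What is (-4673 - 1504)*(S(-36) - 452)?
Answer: 2785827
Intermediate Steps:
S(g) = 1 (S(g) = 1**2 = 1)
(-4673 - 1504)*(S(-36) - 452) = (-4673 - 1504)*(1 - 452) = -6177*(-451) = 2785827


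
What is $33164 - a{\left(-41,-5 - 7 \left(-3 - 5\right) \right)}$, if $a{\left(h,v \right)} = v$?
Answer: $33113$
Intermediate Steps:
$33164 - a{\left(-41,-5 - 7 \left(-3 - 5\right) \right)} = 33164 - \left(-5 - 7 \left(-3 - 5\right)\right) = 33164 - \left(-5 - -56\right) = 33164 - \left(-5 + 56\right) = 33164 - 51 = 33113$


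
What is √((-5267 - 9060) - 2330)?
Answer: I*√16657 ≈ 129.06*I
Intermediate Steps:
√((-5267 - 9060) - 2330) = √(-14327 - 2330) = √(-16657) = I*√16657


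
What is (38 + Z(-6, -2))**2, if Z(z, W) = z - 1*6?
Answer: 676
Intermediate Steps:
Z(z, W) = -6 + z (Z(z, W) = z - 6 = -6 + z)
(38 + Z(-6, -2))**2 = (38 + (-6 - 6))**2 = (38 - 12)**2 = 26**2 = 676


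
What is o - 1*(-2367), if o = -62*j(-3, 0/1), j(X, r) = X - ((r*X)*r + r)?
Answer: 2553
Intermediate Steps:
j(X, r) = X - r - X*r**2 (j(X, r) = X - ((X*r)*r + r) = X - (X*r**2 + r) = X - (r + X*r**2) = X + (-r - X*r**2) = X - r - X*r**2)
o = 186 (o = -62*(-3 - 0/1 - 1*(-3)*(0/1)**2) = -62*(-3 - 0 - 1*(-3)*(0*1)**2) = -62*(-3 - 1*0 - 1*(-3)*0**2) = -62*(-3 + 0 - 1*(-3)*0) = -62*(-3 + 0 + 0) = -62*(-3) = 186)
o - 1*(-2367) = 186 - 1*(-2367) = 186 + 2367 = 2553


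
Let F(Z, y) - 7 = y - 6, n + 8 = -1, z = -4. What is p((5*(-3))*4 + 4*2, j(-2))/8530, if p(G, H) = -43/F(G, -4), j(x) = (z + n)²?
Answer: 43/25590 ≈ 0.0016803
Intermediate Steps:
n = -9 (n = -8 - 1 = -9)
F(Z, y) = 1 + y (F(Z, y) = 7 + (y - 6) = 7 + (-6 + y) = 1 + y)
j(x) = 169 (j(x) = (-4 - 9)² = (-13)² = 169)
p(G, H) = 43/3 (p(G, H) = -43/(1 - 4) = -43/(-3) = -43*(-⅓) = 43/3)
p((5*(-3))*4 + 4*2, j(-2))/8530 = (43/3)/8530 = (43/3)*(1/8530) = 43/25590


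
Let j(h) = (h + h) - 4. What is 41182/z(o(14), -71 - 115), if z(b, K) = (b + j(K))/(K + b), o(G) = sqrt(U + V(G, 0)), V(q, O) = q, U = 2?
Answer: 1873781/93 ≈ 20148.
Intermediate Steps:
j(h) = -4 + 2*h (j(h) = 2*h - 4 = -4 + 2*h)
o(G) = sqrt(2 + G)
z(b, K) = (-4 + b + 2*K)/(K + b) (z(b, K) = (b + (-4 + 2*K))/(K + b) = (-4 + b + 2*K)/(K + b))
41182/z(o(14), -71 - 115) = 41182/(((-4 + sqrt(2 + 14) + 2*(-71 - 115))/((-71 - 115) + sqrt(2 + 14)))) = 41182/(((-4 + sqrt(16) + 2*(-186))/(-186 + sqrt(16)))) = 41182/(((-4 + 4 - 372)/(-186 + 4))) = 41182/((-372/(-182))) = 41182/((-1/182*(-372))) = 41182/(186/91) = 41182*(91/186) = 1873781/93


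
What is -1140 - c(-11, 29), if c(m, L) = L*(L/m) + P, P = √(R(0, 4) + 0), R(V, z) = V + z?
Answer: -11721/11 ≈ -1065.5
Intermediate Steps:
P = 2 (P = √((0 + 4) + 0) = √(4 + 0) = √4 = 2)
c(m, L) = 2 + L²/m (c(m, L) = L*(L/m) + 2 = L²/m + 2 = 2 + L²/m)
-1140 - c(-11, 29) = -1140 - (2 + 29²/(-11)) = -1140 - (2 + 841*(-1/11)) = -1140 - (2 - 841/11) = -1140 - 1*(-819/11) = -1140 + 819/11 = -11721/11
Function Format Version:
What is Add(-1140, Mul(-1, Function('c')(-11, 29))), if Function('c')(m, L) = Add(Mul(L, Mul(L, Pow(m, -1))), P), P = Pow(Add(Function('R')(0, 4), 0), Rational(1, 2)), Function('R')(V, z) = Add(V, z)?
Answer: Rational(-11721, 11) ≈ -1065.5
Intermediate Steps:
P = 2 (P = Pow(Add(Add(0, 4), 0), Rational(1, 2)) = Pow(Add(4, 0), Rational(1, 2)) = Pow(4, Rational(1, 2)) = 2)
Function('c')(m, L) = Add(2, Mul(Pow(L, 2), Pow(m, -1))) (Function('c')(m, L) = Add(Mul(L, Mul(L, Pow(m, -1))), 2) = Add(Mul(Pow(L, 2), Pow(m, -1)), 2) = Add(2, Mul(Pow(L, 2), Pow(m, -1))))
Add(-1140, Mul(-1, Function('c')(-11, 29))) = Add(-1140, Mul(-1, Add(2, Mul(Pow(29, 2), Pow(-11, -1))))) = Add(-1140, Mul(-1, Add(2, Mul(841, Rational(-1, 11))))) = Add(-1140, Mul(-1, Add(2, Rational(-841, 11)))) = Add(-1140, Mul(-1, Rational(-819, 11))) = Add(-1140, Rational(819, 11)) = Rational(-11721, 11)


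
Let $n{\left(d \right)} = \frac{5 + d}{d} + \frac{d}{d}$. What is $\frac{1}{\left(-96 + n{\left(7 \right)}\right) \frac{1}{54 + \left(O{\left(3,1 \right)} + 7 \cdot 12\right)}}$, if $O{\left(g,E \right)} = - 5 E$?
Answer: $- \frac{931}{653} \approx -1.4257$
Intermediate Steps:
$n{\left(d \right)} = 1 + \frac{5 + d}{d}$ ($n{\left(d \right)} = \frac{5 + d}{d} + 1 = 1 + \frac{5 + d}{d}$)
$\frac{1}{\left(-96 + n{\left(7 \right)}\right) \frac{1}{54 + \left(O{\left(3,1 \right)} + 7 \cdot 12\right)}} = \frac{1}{\left(-96 + \left(2 + \frac{5}{7}\right)\right) \frac{1}{54 + \left(\left(-5\right) 1 + 7 \cdot 12\right)}} = \frac{1}{\left(-96 + \left(2 + 5 \cdot \frac{1}{7}\right)\right) \frac{1}{54 + \left(-5 + 84\right)}} = \frac{1}{\left(-96 + \left(2 + \frac{5}{7}\right)\right) \frac{1}{54 + 79}} = \frac{1}{\left(-96 + \frac{19}{7}\right) \frac{1}{133}} = \frac{1}{\left(- \frac{653}{7}\right) \frac{1}{133}} = \frac{1}{- \frac{653}{931}} = - \frac{931}{653}$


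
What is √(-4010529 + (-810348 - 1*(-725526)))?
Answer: 3*I*√455039 ≈ 2023.7*I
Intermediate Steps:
√(-4010529 + (-810348 - 1*(-725526))) = √(-4010529 + (-810348 + 725526)) = √(-4010529 - 84822) = √(-4095351) = 3*I*√455039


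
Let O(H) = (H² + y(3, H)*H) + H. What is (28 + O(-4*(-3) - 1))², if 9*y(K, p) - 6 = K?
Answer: 29241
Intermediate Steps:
y(K, p) = ⅔ + K/9
O(H) = H² + 2*H (O(H) = (H² + (⅔ + (⅑)*3)*H) + H = (H² + (⅔ + ⅓)*H) + H = (H² + 1*H) + H = (H² + H) + H = (H + H²) + H = H² + 2*H)
(28 + O(-4*(-3) - 1))² = (28 + (-4*(-3) - 1)*(2 + (-4*(-3) - 1)))² = (28 + (12 - 1)*(2 + (12 - 1)))² = (28 + 11*(2 + 11))² = (28 + 11*13)² = (28 + 143)² = 171² = 29241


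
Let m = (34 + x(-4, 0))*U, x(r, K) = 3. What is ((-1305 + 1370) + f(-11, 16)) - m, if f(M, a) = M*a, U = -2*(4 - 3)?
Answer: -37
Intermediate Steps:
U = -2 (U = -2*1 = -2)
m = -74 (m = (34 + 3)*(-2) = 37*(-2) = -74)
((-1305 + 1370) + f(-11, 16)) - m = ((-1305 + 1370) - 11*16) - 1*(-74) = (65 - 176) + 74 = -111 + 74 = -37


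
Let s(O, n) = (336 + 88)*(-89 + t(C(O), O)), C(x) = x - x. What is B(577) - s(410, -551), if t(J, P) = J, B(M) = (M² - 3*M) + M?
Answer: 369511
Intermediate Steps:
C(x) = 0
B(M) = M² - 2*M
s(O, n) = -37736 (s(O, n) = (336 + 88)*(-89 + 0) = 424*(-89) = -37736)
B(577) - s(410, -551) = 577*(-2 + 577) - 1*(-37736) = 577*575 + 37736 = 331775 + 37736 = 369511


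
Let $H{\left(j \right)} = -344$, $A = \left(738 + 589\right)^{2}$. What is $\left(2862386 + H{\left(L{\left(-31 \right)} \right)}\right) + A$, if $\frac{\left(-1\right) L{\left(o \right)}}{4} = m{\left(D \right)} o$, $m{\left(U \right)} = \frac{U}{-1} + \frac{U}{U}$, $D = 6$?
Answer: $4622971$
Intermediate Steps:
$m{\left(U \right)} = 1 - U$ ($m{\left(U \right)} = U \left(-1\right) + 1 = - U + 1 = 1 - U$)
$A = 1760929$ ($A = 1327^{2} = 1760929$)
$L{\left(o \right)} = 20 o$ ($L{\left(o \right)} = - 4 \left(1 - 6\right) o = - 4 \left(- 5 o\right) = 20 o$)
$\left(2862386 + H{\left(L{\left(-31 \right)} \right)}\right) + A = \left(2862386 - 344\right) + 1760929 = 2862042 + 1760929 = 4622971$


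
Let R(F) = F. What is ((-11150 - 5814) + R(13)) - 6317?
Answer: -23268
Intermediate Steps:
((-11150 - 5814) + R(13)) - 6317 = ((-11150 - 5814) + 13) - 6317 = (-16964 + 13) - 6317 = -16951 - 6317 = -23268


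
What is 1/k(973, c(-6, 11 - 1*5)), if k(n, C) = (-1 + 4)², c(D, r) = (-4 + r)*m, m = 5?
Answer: ⅑ ≈ 0.11111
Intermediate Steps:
c(D, r) = -20 + 5*r (c(D, r) = (-4 + r)*5 = -20 + 5*r)
k(n, C) = 9 (k(n, C) = 3² = 9)
1/k(973, c(-6, 11 - 1*5)) = 1/9 = ⅑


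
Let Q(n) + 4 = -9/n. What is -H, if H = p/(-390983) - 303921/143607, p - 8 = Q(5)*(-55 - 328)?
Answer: 198580169648/93579826135 ≈ 2.1220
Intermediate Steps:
Q(n) = -4 - 9/n
p = 11147/5 (p = 8 + (-4 - 9/5)*(-55 - 328) = 8 + (-4 - 9*⅕)*(-383) = 8 + (-4 - 9/5)*(-383) = 8 - 29/5*(-383) = 8 + 11107/5 = 11147/5 ≈ 2229.4)
H = -198580169648/93579826135 (H = (11147/5)/(-390983) - 303921/143607 = (11147/5)*(-1/390983) - 303921*1/143607 = -11147/1954915 - 101307/47869 = -198580169648/93579826135 ≈ -2.1220)
-H = -1*(-198580169648/93579826135) = 198580169648/93579826135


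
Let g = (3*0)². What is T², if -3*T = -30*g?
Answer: 0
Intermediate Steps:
g = 0 (g = 0² = 0)
T = 0 (T = -(-10)*0 = -⅓*0 = 0)
T² = 0² = 0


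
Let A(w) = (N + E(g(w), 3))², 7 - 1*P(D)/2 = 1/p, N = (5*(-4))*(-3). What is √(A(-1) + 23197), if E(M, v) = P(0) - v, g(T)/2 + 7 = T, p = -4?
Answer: √113237/2 ≈ 168.25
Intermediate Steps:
N = 60 (N = -20*(-3) = 60)
P(D) = 29/2 (P(D) = 14 - 2/(-4) = 14 - 2*(-¼) = 14 + ½ = 29/2)
g(T) = -14 + 2*T
E(M, v) = 29/2 - v
A(w) = 20449/4 (A(w) = (60 + (29/2 - 1*3))² = (60 + (29/2 - 3))² = (60 + 23/2)² = (143/2)² = 20449/4)
√(A(-1) + 23197) = √(20449/4 + 23197) = √(113237/4) = √113237/2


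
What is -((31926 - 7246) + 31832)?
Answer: -56512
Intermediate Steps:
-((31926 - 7246) + 31832) = -(24680 + 31832) = -1*56512 = -56512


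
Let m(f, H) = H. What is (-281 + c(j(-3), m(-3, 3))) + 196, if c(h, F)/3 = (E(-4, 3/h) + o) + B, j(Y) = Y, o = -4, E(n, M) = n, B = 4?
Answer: -97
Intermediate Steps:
c(h, F) = -12 (c(h, F) = 3*((-4 - 4) + 4) = 3*(-8 + 4) = 3*(-4) = -12)
(-281 + c(j(-3), m(-3, 3))) + 196 = (-281 - 12) + 196 = -293 + 196 = -97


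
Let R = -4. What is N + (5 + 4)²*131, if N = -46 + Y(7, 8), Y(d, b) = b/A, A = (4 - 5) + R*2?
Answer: 95077/9 ≈ 10564.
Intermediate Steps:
A = -9 (A = (4 - 5) - 4*2 = -1 - 8 = -9)
Y(d, b) = -b/9 (Y(d, b) = b/(-9) = b*(-⅑) = -b/9)
N = -422/9 (N = -46 - ⅑*8 = -46 - 8/9 = -422/9 ≈ -46.889)
N + (5 + 4)²*131 = -422/9 + (5 + 4)²*131 = -422/9 + 9²*131 = -422/9 + 81*131 = -422/9 + 10611 = 95077/9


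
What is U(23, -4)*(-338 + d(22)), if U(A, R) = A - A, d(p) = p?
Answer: 0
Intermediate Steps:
U(A, R) = 0
U(23, -4)*(-338 + d(22)) = 0*(-338 + 22) = 0*(-316) = 0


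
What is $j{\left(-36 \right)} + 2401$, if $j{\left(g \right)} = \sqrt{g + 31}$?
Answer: $2401 + i \sqrt{5} \approx 2401.0 + 2.2361 i$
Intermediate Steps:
$j{\left(g \right)} = \sqrt{31 + g}$
$j{\left(-36 \right)} + 2401 = \sqrt{31 - 36} + 2401 = \sqrt{-5} + 2401 = i \sqrt{5} + 2401 = 2401 + i \sqrt{5}$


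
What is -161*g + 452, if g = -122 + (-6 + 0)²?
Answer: 14298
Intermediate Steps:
g = -86 (g = -122 + (-6)² = -122 + 36 = -86)
-161*g + 452 = -161*(-86) + 452 = 13846 + 452 = 14298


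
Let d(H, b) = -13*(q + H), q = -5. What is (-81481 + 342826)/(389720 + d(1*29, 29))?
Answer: 261345/389408 ≈ 0.67113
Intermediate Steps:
d(H, b) = 65 - 13*H (d(H, b) = -13*(-5 + H) = 65 - 13*H)
(-81481 + 342826)/(389720 + d(1*29, 29)) = (-81481 + 342826)/(389720 + (65 - 13*29)) = 261345/(389720 + (65 - 13*29)) = 261345/(389720 + (65 - 377)) = 261345/(389720 - 312) = 261345/389408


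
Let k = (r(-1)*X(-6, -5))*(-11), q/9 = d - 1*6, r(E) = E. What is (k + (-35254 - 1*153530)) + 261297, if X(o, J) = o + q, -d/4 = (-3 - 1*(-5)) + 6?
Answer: 68685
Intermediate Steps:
d = -32 (d = -4*((-3 - 1*(-5)) + 6) = -4*((-3 + 5) + 6) = -4*(2 + 6) = -4*8 = -32)
q = -342 (q = 9*(-32 - 1*6) = 9*(-32 - 6) = 9*(-38) = -342)
X(o, J) = -342 + o (X(o, J) = o - 342 = -342 + o)
k = -3828 (k = -(-342 - 6)*(-11) = -1*(-348)*(-11) = 348*(-11) = -3828)
(k + (-35254 - 1*153530)) + 261297 = (-3828 + (-35254 - 1*153530)) + 261297 = (-3828 + (-35254 - 153530)) + 261297 = (-3828 - 188784) + 261297 = -192612 + 261297 = 68685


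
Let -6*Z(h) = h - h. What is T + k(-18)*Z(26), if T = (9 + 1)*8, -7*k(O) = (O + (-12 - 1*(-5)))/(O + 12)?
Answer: 80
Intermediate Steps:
k(O) = -(-7 + O)/(7*(12 + O)) (k(O) = -(O + (-12 - 1*(-5)))/(7*(O + 12)) = -(O + (-12 + 5))/(7*(12 + O)) = -(O - 7)/(7*(12 + O)) = -(-7 + O)/(7*(12 + O)))
T = 80 (T = 10*8 = 80)
Z(h) = 0 (Z(h) = -(h - h)/6 = -1/6*0 = 0)
T + k(-18)*Z(26) = 80 + ((7 - 1*(-18))/(7*(12 - 18)))*0 = 80 + ((1/7)*(7 + 18)/(-6))*0 = 80 + ((1/7)*(-1/6)*25)*0 = 80 - 25/42*0 = 80 + 0 = 80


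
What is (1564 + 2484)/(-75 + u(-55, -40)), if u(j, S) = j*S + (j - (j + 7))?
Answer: 2024/1059 ≈ 1.9112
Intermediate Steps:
u(j, S) = -7 + S*j (u(j, S) = S*j + (j - (7 + j)) = S*j + (j + (-7 - j)) = S*j - 7 = -7 + S*j)
(1564 + 2484)/(-75 + u(-55, -40)) = (1564 + 2484)/(-75 + (-7 - 40*(-55))) = 4048/(-75 + (-7 + 2200)) = 4048/(-75 + 2193) = 4048/2118 = 4048*(1/2118) = 2024/1059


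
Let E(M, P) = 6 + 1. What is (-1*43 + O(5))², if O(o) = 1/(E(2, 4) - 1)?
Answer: 66049/36 ≈ 1834.7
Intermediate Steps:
E(M, P) = 7
O(o) = ⅙ (O(o) = 1/(7 - 1) = 1/6 = ⅙)
(-1*43 + O(5))² = (-1*43 + ⅙)² = (-43 + ⅙)² = (-257/6)² = 66049/36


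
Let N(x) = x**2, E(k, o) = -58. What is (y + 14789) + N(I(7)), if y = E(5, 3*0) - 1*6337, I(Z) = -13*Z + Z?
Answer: 15450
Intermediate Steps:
I(Z) = -12*Z
y = -6395 (y = -58 - 1*6337 = -58 - 6337 = -6395)
(y + 14789) + N(I(7)) = (-6395 + 14789) + (-12*7)**2 = 8394 + (-84)**2 = 8394 + 7056 = 15450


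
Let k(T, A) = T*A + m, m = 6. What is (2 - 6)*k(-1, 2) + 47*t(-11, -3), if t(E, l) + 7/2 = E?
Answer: -1395/2 ≈ -697.50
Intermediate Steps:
t(E, l) = -7/2 + E
k(T, A) = 6 + A*T (k(T, A) = T*A + 6 = A*T + 6 = 6 + A*T)
(2 - 6)*k(-1, 2) + 47*t(-11, -3) = (2 - 6)*(6 + 2*(-1)) + 47*(-7/2 - 11) = -4*(6 - 2) + 47*(-29/2) = -4*4 - 1363/2 = -16 - 1363/2 = -1395/2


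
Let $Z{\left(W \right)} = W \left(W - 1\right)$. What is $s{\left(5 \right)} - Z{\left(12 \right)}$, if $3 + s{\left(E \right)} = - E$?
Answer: $-140$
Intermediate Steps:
$s{\left(E \right)} = -3 - E$
$Z{\left(W \right)} = W \left(-1 + W\right)$
$s{\left(5 \right)} - Z{\left(12 \right)} = \left(-3 - 5\right) - 12 \left(-1 + 12\right) = \left(-3 - 5\right) - 12 \cdot 11 = -8 - 132 = -140$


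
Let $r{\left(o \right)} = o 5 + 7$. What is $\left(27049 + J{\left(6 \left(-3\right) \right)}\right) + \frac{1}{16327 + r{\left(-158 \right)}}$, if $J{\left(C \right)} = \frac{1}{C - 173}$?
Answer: $\frac{80305868943}{2968904} \approx 27049.0$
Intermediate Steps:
$r{\left(o \right)} = 7 + 5 o$ ($r{\left(o \right)} = 5 o + 7 = 7 + 5 o$)
$J{\left(C \right)} = \frac{1}{-173 + C}$
$\left(27049 + J{\left(6 \left(-3\right) \right)}\right) + \frac{1}{16327 + r{\left(-158 \right)}} = \left(27049 + \frac{1}{-173 + 6 \left(-3\right)}\right) + \frac{1}{16327 + \left(7 + 5 \left(-158\right)\right)} = \left(27049 + \frac{1}{-173 - 18}\right) + \frac{1}{16327 + \left(7 - 790\right)} = \left(27049 + \frac{1}{-191}\right) + \frac{1}{16327 - 783} = \left(27049 - \frac{1}{191}\right) + \frac{1}{15544} = \frac{5166358}{191} + \frac{1}{15544} = \frac{80305868943}{2968904}$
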